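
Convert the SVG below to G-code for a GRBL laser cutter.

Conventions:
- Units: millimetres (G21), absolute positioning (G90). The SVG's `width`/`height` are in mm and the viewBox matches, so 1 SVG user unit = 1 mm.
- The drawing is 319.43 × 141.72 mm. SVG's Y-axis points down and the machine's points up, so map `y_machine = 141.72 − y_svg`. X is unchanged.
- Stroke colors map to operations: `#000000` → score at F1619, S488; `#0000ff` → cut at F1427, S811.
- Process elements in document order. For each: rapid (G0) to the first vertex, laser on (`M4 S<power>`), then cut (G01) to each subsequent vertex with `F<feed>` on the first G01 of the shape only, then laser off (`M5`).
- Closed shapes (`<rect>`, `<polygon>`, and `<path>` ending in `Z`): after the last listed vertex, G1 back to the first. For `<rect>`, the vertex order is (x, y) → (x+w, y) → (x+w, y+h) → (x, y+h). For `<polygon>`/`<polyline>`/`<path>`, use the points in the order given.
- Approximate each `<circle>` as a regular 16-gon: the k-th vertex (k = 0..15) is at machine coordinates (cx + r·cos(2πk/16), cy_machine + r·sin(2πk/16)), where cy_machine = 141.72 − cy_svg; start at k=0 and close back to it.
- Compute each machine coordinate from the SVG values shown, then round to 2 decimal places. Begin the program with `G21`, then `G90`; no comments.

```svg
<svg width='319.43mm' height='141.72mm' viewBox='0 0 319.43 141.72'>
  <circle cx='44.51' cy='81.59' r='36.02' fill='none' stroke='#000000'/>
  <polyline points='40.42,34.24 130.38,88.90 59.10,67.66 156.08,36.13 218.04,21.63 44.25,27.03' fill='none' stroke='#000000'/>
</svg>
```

G21
G90
G0 X80.53 Y60.13
M4 S488
G01 X77.79 Y73.91 F1619
G01 X69.98 Y85.60
G01 X58.29 Y93.41
G01 X44.51 Y96.15
G01 X30.73 Y93.41
G01 X19.04 Y85.60
G01 X11.23 Y73.91
G01 X8.49 Y60.13
G01 X11.23 Y46.35
G01 X19.04 Y34.66
G01 X30.73 Y26.85
G01 X44.51 Y24.11
G01 X58.29 Y26.85
G01 X69.98 Y34.66
G01 X77.79 Y46.35
G01 X80.53 Y60.13
M5
G0 X40.42 Y107.48
M4 S488
G01 X130.38 Y52.82 F1619
G01 X59.10 Y74.06
G01 X156.08 Y105.59
G01 X218.04 Y120.09
G01 X44.25 Y114.69
M5

Since the viewBox matches the mm dimensions, user units are millimetres directly. The only transform is the Y-flip y_m = 141.72 − y_svg.

Shape 1 is a circle drawn with `<circle>`. Its stroke #000000 means score at S488, F1619. After flipping Y the toolpath is (80.53,60.13) → (77.79,73.91) → (69.98,85.60) → (58.29,93.41) → (44.51,96.15) → (30.73,93.41) → (19.04,85.60) → (11.23,73.91) → (8.49,60.13) → (11.23,46.35) → (19.04,34.66) → (30.73,26.85) → (44.51,24.11) → (58.29,26.85) → (69.98,34.66) → (77.79,46.35) → (80.53,60.13), returning to the start.

Shape 2 is a open polyline drawn with `<polyline>`. Its stroke #000000 means score at S488, F1619. After flipping Y the toolpath is (40.42,107.48) → (130.38,52.82) → (59.10,74.06) → (156.08,105.59) → (218.04,120.09) → (44.25,114.69).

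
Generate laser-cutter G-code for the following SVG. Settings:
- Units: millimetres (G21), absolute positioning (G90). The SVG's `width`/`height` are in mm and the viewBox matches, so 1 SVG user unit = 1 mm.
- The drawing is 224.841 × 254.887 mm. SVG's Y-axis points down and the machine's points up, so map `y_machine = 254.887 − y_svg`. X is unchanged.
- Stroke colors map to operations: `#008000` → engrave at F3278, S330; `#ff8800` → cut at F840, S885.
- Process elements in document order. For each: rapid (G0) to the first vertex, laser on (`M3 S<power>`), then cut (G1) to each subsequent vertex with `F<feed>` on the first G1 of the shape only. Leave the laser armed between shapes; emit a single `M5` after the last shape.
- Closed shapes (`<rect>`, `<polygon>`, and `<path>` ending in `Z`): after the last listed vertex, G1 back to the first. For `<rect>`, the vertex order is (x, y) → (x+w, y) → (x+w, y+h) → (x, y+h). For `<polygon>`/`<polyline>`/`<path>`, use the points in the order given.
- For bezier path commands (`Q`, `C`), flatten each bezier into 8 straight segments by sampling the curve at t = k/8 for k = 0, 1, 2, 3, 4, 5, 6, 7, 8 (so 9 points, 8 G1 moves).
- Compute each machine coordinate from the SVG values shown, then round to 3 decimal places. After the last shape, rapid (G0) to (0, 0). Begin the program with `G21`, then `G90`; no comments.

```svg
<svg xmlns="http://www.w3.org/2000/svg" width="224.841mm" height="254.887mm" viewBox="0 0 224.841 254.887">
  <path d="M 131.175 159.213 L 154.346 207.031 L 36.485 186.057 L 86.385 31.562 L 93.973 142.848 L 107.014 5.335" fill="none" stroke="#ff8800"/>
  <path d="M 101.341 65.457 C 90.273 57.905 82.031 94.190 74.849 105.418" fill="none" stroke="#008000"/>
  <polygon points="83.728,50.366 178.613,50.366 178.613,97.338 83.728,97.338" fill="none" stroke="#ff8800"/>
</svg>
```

1 u = 1 mm; y_m = 254.887 − y.

[1] `<path>` open polyline, #ff8800→cut S885 F840: (131.175,95.674) → (154.346,47.856) → (36.485,68.830) → (86.385,223.325) → (93.973,112.039) → (107.014,249.552)

[2] `<path>` cubic bezier, #008000→engrave S330 F3278: (101.341,189.430) → (97.320,190.342) → (93.542,187.951) → (89.989,183.065) → (86.638,176.492) → (83.469,169.038) → (80.462,161.512) → (77.595,154.719) → (74.849,149.469)

[3] `<polygon>` rectangle, #ff8800→cut S885 F840: (83.728,204.521) → (178.613,204.521) → (178.613,157.549) → (83.728,157.549) → (83.728,204.521) (closed)

G21
G90
G0 X131.175 Y95.674
M3 S885
G1 X154.346 Y47.856 F840
G1 X36.485 Y68.830
G1 X86.385 Y223.325
G1 X93.973 Y112.039
G1 X107.014 Y249.552
G0 X101.341 Y189.430
M3 S330
G1 X97.320 Y190.342 F3278
G1 X93.542 Y187.951
G1 X89.989 Y183.065
G1 X86.638 Y176.492
G1 X83.469 Y169.038
G1 X80.462 Y161.512
G1 X77.595 Y154.719
G1 X74.849 Y149.469
G0 X83.728 Y204.521
M3 S885
G1 X178.613 Y204.521 F840
G1 X178.613 Y157.549
G1 X83.728 Y157.549
G1 X83.728 Y204.521
M5
G0 X0.000 Y0.000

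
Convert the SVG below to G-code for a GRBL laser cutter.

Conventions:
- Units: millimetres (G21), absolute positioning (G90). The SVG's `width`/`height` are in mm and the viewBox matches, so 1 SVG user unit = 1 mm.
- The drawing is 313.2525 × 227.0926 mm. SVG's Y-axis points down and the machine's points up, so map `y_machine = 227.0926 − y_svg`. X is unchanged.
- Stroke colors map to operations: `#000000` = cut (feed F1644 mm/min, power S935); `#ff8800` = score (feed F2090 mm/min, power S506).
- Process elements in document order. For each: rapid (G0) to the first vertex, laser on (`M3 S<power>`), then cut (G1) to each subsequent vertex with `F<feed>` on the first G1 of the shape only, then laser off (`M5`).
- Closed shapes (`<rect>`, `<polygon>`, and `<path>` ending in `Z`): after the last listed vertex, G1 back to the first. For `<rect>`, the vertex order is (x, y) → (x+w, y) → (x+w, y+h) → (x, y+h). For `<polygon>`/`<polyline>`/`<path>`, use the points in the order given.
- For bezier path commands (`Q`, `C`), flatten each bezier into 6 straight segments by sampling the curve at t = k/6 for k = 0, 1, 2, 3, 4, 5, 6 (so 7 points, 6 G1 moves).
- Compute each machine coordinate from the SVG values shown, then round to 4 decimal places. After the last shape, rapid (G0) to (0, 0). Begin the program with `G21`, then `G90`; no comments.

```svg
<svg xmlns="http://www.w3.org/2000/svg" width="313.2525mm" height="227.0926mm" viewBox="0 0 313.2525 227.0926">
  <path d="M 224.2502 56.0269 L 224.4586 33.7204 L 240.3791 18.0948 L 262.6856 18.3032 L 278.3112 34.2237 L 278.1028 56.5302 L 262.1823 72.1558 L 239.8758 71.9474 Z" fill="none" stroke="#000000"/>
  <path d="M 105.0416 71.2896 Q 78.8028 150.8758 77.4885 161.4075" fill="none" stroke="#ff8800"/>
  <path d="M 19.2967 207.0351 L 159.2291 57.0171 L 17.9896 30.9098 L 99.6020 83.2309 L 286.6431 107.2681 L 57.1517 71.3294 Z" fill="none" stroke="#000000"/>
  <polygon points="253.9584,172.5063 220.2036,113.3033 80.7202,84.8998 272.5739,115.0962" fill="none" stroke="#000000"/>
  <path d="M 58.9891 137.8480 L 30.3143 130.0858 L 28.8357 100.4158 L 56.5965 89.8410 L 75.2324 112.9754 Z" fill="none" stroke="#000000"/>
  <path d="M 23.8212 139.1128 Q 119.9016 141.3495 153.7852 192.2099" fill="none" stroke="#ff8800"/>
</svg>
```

Since the viewBox matches the mm dimensions, user units are millimetres directly. The only transform is the Y-flip y_m = 227.0926 − y_svg.

Shape 1 is a regular polygon drawn with `<path>`. Its stroke #000000 means cut at S935, F1644. After flipping Y the toolpath is (224.2502,171.0657) → (224.4586,193.3722) → (240.3791,208.9978) → (262.6856,208.7894) → (278.3112,192.8689) → (278.1028,170.5624) → (262.1823,154.9368) → (239.8758,155.1452) → (224.2502,171.0657), returning to the start.

Shape 2 is a quadratic bezier drawn with `<path>`. Its stroke #ff8800 means score at S506, F2090. After flipping Y the toolpath is (105.0416,155.8030) → (96.9877,131.1924) → (90.3185,110.4183) → (85.0339,93.4804) → (81.1341,80.3790) → (78.6189,71.1138) → (77.4885,65.6851).

Shape 3 is a closed polygon drawn with `<path>`. Its stroke #000000 means cut at S935, F1644. After flipping Y the toolpath is (19.2967,20.0575) → (159.2291,170.0755) → (17.9896,196.1828) → (99.6020,143.8617) → (286.6431,119.8245) → (57.1517,155.7632) → (19.2967,20.0575), returning to the start.

Shape 4 is a closed polygon drawn with `<polygon>`. Its stroke #000000 means cut at S935, F1644. After flipping Y the toolpath is (253.9584,54.5863) → (220.2036,113.7893) → (80.7202,142.1928) → (272.5739,111.9964) → (253.9584,54.5863), returning to the start.

Shape 5 is a regular polygon drawn with `<path>`. Its stroke #000000 means cut at S935, F1644. After flipping Y the toolpath is (58.9891,89.2446) → (30.3143,97.0068) → (28.8357,126.6768) → (56.5965,137.2516) → (75.2324,114.1172) → (58.9891,89.2446), returning to the start.

Shape 6 is a quadratic bezier drawn with `<path>`. Its stroke #ff8800 means score at S506, F2090. After flipping Y the toolpath is (23.8212,87.9798) → (54.1203,85.8836) → (80.9640,81.0860) → (104.3524,73.5872) → (124.2854,63.3870) → (140.7630,50.4855) → (153.7852,34.8827).

G21
G90
G0 X224.2502 Y171.0657
M3 S935
G1 X224.4586 Y193.3722 F1644
G1 X240.3791 Y208.9978
G1 X262.6856 Y208.7894
G1 X278.3112 Y192.8689
G1 X278.1028 Y170.5624
G1 X262.1823 Y154.9368
G1 X239.8758 Y155.1452
G1 X224.2502 Y171.0657
M5
G0 X105.0416 Y155.8030
M3 S506
G1 X96.9877 Y131.1924 F2090
G1 X90.3185 Y110.4183
G1 X85.0339 Y93.4804
G1 X81.1341 Y80.3790
G1 X78.6189 Y71.1138
G1 X77.4885 Y65.6851
M5
G0 X19.2967 Y20.0575
M3 S935
G1 X159.2291 Y170.0755 F1644
G1 X17.9896 Y196.1828
G1 X99.6020 Y143.8617
G1 X286.6431 Y119.8245
G1 X57.1517 Y155.7632
G1 X19.2967 Y20.0575
M5
G0 X253.9584 Y54.5863
M3 S935
G1 X220.2036 Y113.7893 F1644
G1 X80.7202 Y142.1928
G1 X272.5739 Y111.9964
G1 X253.9584 Y54.5863
M5
G0 X58.9891 Y89.2446
M3 S935
G1 X30.3143 Y97.0068 F1644
G1 X28.8357 Y126.6768
G1 X56.5965 Y137.2516
G1 X75.2324 Y114.1172
G1 X58.9891 Y89.2446
M5
G0 X23.8212 Y87.9798
M3 S506
G1 X54.1203 Y85.8836 F2090
G1 X80.9640 Y81.0860
G1 X104.3524 Y73.5872
G1 X124.2854 Y63.3870
G1 X140.7630 Y50.4855
G1 X153.7852 Y34.8827
M5
G0 X0.0000 Y0.0000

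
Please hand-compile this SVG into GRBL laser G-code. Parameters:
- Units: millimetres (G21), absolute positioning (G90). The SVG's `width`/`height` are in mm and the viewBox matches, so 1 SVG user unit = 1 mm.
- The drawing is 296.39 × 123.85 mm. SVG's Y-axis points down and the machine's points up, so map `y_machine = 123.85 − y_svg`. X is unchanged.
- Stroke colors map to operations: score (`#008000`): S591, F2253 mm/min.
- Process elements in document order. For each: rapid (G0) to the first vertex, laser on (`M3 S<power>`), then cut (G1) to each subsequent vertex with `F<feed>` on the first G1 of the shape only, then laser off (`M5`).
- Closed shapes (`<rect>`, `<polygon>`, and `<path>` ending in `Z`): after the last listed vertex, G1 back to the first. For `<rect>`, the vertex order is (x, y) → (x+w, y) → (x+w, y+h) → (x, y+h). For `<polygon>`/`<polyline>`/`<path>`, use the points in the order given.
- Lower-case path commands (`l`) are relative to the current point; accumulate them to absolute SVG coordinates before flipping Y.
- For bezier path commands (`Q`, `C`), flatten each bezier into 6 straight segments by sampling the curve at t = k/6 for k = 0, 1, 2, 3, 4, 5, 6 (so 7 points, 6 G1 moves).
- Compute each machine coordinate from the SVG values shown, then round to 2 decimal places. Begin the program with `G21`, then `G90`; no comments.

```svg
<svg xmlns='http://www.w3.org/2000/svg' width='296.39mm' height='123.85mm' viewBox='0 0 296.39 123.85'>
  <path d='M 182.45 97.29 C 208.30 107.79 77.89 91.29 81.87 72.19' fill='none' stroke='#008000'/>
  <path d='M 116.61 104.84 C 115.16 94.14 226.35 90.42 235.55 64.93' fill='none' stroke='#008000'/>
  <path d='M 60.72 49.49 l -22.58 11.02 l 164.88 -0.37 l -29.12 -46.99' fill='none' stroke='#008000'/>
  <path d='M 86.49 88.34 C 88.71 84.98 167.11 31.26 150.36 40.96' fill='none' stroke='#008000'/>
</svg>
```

1 u = 1 mm; y_m = 123.85 − y.

[1] `<path>` cubic bezier, #008000→score S591 F2253: (182.45,26.56) → (183.70,23.45) → (166.98,24.16) → (140.36,28.01) → (111.92,34.33) → (89.73,42.44) → (81.87,51.66)

[2] `<path>` cubic bezier, #008000→score S591 F2253: (116.61,19.01) → (124.28,23.91) → (144.76,28.45) → (172.09,33.42) → (200.30,39.62) → (223.44,47.86) → (235.55,58.92)

[3] `<path>` open polyline, #008000→score S591 F2253: (60.72,74.36) → (38.14,63.34) → (203.02,63.71) → (173.90,110.70)

[4] `<path>` cubic bezier, #008000→score S591 F2253: (86.49,35.51) → (93.16,40.86) → (107.76,51.44) → (125.54,64.10) → (141.74,75.66) → (151.60,82.98) → (150.36,82.89)

G21
G90
G0 X182.45 Y26.56
M3 S591
G1 X183.70 Y23.45 F2253
G1 X166.98 Y24.16
G1 X140.36 Y28.01
G1 X111.92 Y34.33
G1 X89.73 Y42.44
G1 X81.87 Y51.66
M5
G0 X116.61 Y19.01
M3 S591
G1 X124.28 Y23.91 F2253
G1 X144.76 Y28.45
G1 X172.09 Y33.42
G1 X200.30 Y39.62
G1 X223.44 Y47.86
G1 X235.55 Y58.92
M5
G0 X60.72 Y74.36
M3 S591
G1 X38.14 Y63.34 F2253
G1 X203.02 Y63.71
G1 X173.90 Y110.70
M5
G0 X86.49 Y35.51
M3 S591
G1 X93.16 Y40.86 F2253
G1 X107.76 Y51.44
G1 X125.54 Y64.10
G1 X141.74 Y75.66
G1 X151.60 Y82.98
G1 X150.36 Y82.89
M5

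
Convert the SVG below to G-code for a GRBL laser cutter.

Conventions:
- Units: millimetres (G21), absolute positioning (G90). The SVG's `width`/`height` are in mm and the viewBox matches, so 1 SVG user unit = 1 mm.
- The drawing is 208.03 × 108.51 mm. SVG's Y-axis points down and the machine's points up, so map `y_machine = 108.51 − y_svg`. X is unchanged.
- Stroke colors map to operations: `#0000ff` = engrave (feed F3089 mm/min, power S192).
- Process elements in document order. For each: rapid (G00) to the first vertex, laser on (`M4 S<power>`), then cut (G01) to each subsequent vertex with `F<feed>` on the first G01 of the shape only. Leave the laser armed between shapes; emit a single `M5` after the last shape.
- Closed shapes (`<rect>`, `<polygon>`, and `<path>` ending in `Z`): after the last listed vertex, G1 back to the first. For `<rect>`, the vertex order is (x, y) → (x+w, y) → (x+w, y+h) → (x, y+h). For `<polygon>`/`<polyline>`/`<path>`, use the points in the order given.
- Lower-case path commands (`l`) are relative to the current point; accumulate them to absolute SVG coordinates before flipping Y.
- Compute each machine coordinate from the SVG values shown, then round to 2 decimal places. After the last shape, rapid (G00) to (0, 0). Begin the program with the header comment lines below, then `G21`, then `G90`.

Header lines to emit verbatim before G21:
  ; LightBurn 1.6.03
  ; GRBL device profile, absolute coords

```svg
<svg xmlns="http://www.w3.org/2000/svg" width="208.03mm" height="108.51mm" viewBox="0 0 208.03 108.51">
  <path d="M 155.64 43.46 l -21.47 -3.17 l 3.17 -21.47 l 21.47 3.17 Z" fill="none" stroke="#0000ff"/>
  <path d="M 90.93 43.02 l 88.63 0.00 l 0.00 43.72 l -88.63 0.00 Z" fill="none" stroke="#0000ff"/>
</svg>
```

; LightBurn 1.6.03
; GRBL device profile, absolute coords
G21
G90
G00 X155.64 Y65.05
M4 S192
G01 X134.17 Y68.22 F3089
G01 X137.34 Y89.69
G01 X158.81 Y86.52
G01 X155.64 Y65.05
G00 X90.93 Y65.49
M4 S192
G01 X179.56 Y65.49 F3089
G01 X179.56 Y21.77
G01 X90.93 Y21.77
G01 X90.93 Y65.49
M5
G00 X0.00 Y0.00

viewBox `0 0 208.03 108.51` with mm width/height → 1 unit = 1 mm. Flip: y_m = 108.51 − y_svg.

**Shape 1** — `<path>` regular polygon, stroke `#0000ff` → engrave (S192, F3089). Machine vertices: (155.64,65.05) → (134.17,68.22) → (137.34,89.69) → (158.81,86.52) → (155.64,65.05). Closed: final G1 returns to the first vertex.

**Shape 2** — `<path>` rectangle, stroke `#0000ff` → engrave (S192, F3089). Machine vertices: (90.93,65.49) → (179.56,65.49) → (179.56,21.77) → (90.93,21.77) → (90.93,65.49). Closed: final G1 returns to the first vertex.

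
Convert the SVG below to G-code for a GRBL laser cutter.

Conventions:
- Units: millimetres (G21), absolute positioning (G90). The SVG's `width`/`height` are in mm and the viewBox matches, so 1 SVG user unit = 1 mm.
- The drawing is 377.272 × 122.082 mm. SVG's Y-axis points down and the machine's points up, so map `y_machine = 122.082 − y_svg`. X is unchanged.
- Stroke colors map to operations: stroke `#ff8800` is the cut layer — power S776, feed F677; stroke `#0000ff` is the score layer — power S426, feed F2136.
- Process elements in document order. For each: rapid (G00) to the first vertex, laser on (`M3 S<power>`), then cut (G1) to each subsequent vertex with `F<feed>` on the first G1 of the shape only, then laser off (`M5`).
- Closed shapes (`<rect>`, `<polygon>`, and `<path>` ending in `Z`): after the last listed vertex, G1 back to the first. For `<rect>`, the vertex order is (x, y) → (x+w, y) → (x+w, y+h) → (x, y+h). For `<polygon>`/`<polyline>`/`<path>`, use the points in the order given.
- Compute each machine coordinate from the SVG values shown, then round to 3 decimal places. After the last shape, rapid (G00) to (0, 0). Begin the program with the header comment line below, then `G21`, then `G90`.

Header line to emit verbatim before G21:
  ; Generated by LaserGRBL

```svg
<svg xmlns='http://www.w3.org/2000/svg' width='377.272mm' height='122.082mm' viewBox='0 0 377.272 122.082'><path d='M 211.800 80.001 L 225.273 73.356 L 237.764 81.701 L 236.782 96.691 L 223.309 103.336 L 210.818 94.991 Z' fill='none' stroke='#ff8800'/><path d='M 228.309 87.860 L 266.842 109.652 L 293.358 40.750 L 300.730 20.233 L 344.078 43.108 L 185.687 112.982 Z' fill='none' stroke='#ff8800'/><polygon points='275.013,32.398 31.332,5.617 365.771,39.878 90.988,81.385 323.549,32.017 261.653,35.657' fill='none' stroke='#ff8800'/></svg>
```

; Generated by LaserGRBL
G21
G90
G00 X211.800 Y42.081
M3 S776
G1 X225.273 Y48.726 F677
G1 X237.764 Y40.381
G1 X236.782 Y25.391
G1 X223.309 Y18.746
G1 X210.818 Y27.091
G1 X211.800 Y42.081
M5
G00 X228.309 Y34.222
M3 S776
G1 X266.842 Y12.430 F677
G1 X293.358 Y81.332
G1 X300.730 Y101.849
G1 X344.078 Y78.974
G1 X185.687 Y9.100
G1 X228.309 Y34.222
M5
G00 X275.013 Y89.684
M3 S776
G1 X31.332 Y116.465 F677
G1 X365.771 Y82.204
G1 X90.988 Y40.697
G1 X323.549 Y90.065
G1 X261.653 Y86.425
G1 X275.013 Y89.684
M5
G00 X0.000 Y0.000

Since the viewBox matches the mm dimensions, user units are millimetres directly. The only transform is the Y-flip y_m = 122.082 − y_svg.

Shape 1 is a regular polygon drawn with `<path>`. Its stroke #ff8800 means cut at S776, F677. After flipping Y the toolpath is (211.800,42.081) → (225.273,48.726) → (237.764,40.381) → (236.782,25.391) → (223.309,18.746) → (210.818,27.091) → (211.800,42.081), returning to the start.

Shape 2 is a closed polygon drawn with `<path>`. Its stroke #ff8800 means cut at S776, F677. After flipping Y the toolpath is (228.309,34.222) → (266.842,12.430) → (293.358,81.332) → (300.730,101.849) → (344.078,78.974) → (185.687,9.100) → (228.309,34.222), returning to the start.

Shape 3 is a closed polygon drawn with `<polygon>`. Its stroke #ff8800 means cut at S776, F677. After flipping Y the toolpath is (275.013,89.684) → (31.332,116.465) → (365.771,82.204) → (90.988,40.697) → (323.549,90.065) → (261.653,86.425) → (275.013,89.684), returning to the start.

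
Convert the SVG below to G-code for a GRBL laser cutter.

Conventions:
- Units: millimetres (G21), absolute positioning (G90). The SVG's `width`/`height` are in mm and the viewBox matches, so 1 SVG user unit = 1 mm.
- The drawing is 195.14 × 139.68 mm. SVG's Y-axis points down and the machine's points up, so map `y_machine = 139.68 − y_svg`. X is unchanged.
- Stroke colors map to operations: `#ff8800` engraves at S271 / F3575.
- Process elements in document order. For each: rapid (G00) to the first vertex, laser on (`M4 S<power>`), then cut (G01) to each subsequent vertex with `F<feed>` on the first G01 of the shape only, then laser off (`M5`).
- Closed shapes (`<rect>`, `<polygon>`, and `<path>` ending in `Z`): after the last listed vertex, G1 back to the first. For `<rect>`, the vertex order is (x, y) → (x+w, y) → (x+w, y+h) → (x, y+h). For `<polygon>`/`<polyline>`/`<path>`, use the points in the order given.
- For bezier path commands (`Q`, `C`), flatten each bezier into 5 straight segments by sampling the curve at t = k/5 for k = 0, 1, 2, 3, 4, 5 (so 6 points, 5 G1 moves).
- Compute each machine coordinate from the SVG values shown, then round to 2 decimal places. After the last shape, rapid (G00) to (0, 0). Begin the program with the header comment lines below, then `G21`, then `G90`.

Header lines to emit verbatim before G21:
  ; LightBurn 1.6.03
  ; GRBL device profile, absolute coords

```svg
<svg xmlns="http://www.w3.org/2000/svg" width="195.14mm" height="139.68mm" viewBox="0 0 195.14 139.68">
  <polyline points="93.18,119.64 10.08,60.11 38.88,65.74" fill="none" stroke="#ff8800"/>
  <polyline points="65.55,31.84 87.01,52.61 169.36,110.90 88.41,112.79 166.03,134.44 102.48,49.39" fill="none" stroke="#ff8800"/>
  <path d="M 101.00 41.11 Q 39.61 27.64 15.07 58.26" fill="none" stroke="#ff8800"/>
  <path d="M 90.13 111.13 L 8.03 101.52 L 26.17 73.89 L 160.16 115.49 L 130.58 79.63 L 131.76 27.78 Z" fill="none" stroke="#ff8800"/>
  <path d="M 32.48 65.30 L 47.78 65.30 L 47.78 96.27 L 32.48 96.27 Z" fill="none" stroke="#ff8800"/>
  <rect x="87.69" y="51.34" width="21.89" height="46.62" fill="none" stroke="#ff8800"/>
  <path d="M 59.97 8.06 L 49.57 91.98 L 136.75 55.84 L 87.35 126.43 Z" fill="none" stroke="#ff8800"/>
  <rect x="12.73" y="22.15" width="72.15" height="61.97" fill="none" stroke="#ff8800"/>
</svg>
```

1 u = 1 mm; y_m = 139.68 − y.

[1] `<polyline>` open polyline, #ff8800→engrave S271 F3575: (93.18,20.04) → (10.08,79.57) → (38.88,73.94)

[2] `<polyline>` open polyline, #ff8800→engrave S271 F3575: (65.55,107.84) → (87.01,87.07) → (169.36,28.78) → (88.41,26.89) → (166.03,5.24) → (102.48,90.29)

[3] `<path>` quadratic bezier, #ff8800→engrave S271 F3575: (101.00,98.57) → (77.92,102.19) → (57.78,102.29) → (40.60,98.86) → (26.36,91.90) → (15.07,81.42)

[4] `<path>` closed polygon, #ff8800→engrave S271 F3575: (90.13,28.55) → (8.03,38.16) → (26.17,65.79) → (160.16,24.19) → (130.58,60.05) → (131.76,111.90) → (90.13,28.55) (closed)

[5] `<path>` rectangle, #ff8800→engrave S271 F3575: (32.48,74.38) → (47.78,74.38) → (47.78,43.41) → (32.48,43.41) → (32.48,74.38) (closed)

[6] `<rect>` rectangle, #ff8800→engrave S271 F3575: (87.69,88.34) → (109.58,88.34) → (109.58,41.72) → (87.69,41.72) → (87.69,88.34) (closed)

[7] `<path>` closed polygon, #ff8800→engrave S271 F3575: (59.97,131.62) → (49.57,47.70) → (136.75,83.84) → (87.35,13.25) → (59.97,131.62) (closed)

[8] `<rect>` rectangle, #ff8800→engrave S271 F3575: (12.73,117.53) → (84.88,117.53) → (84.88,55.56) → (12.73,55.56) → (12.73,117.53) (closed)

; LightBurn 1.6.03
; GRBL device profile, absolute coords
G21
G90
G00 X93.18 Y20.04
M4 S271
G01 X10.08 Y79.57 F3575
G01 X38.88 Y73.94
M5
G00 X65.55 Y107.84
M4 S271
G01 X87.01 Y87.07 F3575
G01 X169.36 Y28.78
G01 X88.41 Y26.89
G01 X166.03 Y5.24
G01 X102.48 Y90.29
M5
G00 X101.00 Y98.57
M4 S271
G01 X77.92 Y102.19 F3575
G01 X57.78 Y102.29
G01 X40.60 Y98.86
G01 X26.36 Y91.90
G01 X15.07 Y81.42
M5
G00 X90.13 Y28.55
M4 S271
G01 X8.03 Y38.16 F3575
G01 X26.17 Y65.79
G01 X160.16 Y24.19
G01 X130.58 Y60.05
G01 X131.76 Y111.90
G01 X90.13 Y28.55
M5
G00 X32.48 Y74.38
M4 S271
G01 X47.78 Y74.38 F3575
G01 X47.78 Y43.41
G01 X32.48 Y43.41
G01 X32.48 Y74.38
M5
G00 X87.69 Y88.34
M4 S271
G01 X109.58 Y88.34 F3575
G01 X109.58 Y41.72
G01 X87.69 Y41.72
G01 X87.69 Y88.34
M5
G00 X59.97 Y131.62
M4 S271
G01 X49.57 Y47.70 F3575
G01 X136.75 Y83.84
G01 X87.35 Y13.25
G01 X59.97 Y131.62
M5
G00 X12.73 Y117.53
M4 S271
G01 X84.88 Y117.53 F3575
G01 X84.88 Y55.56
G01 X12.73 Y55.56
G01 X12.73 Y117.53
M5
G00 X0.00 Y0.00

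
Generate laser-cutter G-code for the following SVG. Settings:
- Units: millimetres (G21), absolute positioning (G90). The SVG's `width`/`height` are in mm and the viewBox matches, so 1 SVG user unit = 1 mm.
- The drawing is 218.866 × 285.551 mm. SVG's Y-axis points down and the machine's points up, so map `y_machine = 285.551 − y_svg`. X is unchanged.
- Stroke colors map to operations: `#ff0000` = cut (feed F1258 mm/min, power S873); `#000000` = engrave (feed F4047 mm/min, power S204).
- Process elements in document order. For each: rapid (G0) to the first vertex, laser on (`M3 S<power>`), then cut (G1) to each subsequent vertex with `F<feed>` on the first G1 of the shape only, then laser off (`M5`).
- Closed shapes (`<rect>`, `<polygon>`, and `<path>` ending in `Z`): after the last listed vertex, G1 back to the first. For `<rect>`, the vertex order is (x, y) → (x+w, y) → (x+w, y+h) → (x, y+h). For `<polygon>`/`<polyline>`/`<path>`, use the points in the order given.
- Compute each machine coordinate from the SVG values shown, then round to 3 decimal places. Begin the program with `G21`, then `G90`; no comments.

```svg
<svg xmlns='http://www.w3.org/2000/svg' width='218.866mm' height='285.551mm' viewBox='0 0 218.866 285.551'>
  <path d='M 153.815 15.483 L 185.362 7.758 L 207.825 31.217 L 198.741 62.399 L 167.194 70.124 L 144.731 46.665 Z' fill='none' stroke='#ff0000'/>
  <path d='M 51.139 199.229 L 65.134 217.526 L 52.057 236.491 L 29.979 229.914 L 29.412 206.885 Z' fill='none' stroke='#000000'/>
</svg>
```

viewBox `0 0 218.866 285.551` with mm width/height → 1 unit = 1 mm. Flip: y_m = 285.551 − y_svg.

**Shape 1** — `<path>` regular polygon, stroke `#ff0000` → cut (S873, F1258). Machine vertices: (153.815,270.068) → (185.362,277.793) → (207.825,254.334) → (198.741,223.152) → (167.194,215.427) → (144.731,238.886) → (153.815,270.068). Closed: final G1 returns to the first vertex.

**Shape 2** — `<path>` regular polygon, stroke `#000000` → engrave (S204, F4047). Machine vertices: (51.139,86.322) → (65.134,68.025) → (52.057,49.060) → (29.979,55.637) → (29.412,78.666) → (51.139,86.322). Closed: final G1 returns to the first vertex.

G21
G90
G0 X153.815 Y270.068
M3 S873
G1 X185.362 Y277.793 F1258
G1 X207.825 Y254.334
G1 X198.741 Y223.152
G1 X167.194 Y215.427
G1 X144.731 Y238.886
G1 X153.815 Y270.068
M5
G0 X51.139 Y86.322
M3 S204
G1 X65.134 Y68.025 F4047
G1 X52.057 Y49.060
G1 X29.979 Y55.637
G1 X29.412 Y78.666
G1 X51.139 Y86.322
M5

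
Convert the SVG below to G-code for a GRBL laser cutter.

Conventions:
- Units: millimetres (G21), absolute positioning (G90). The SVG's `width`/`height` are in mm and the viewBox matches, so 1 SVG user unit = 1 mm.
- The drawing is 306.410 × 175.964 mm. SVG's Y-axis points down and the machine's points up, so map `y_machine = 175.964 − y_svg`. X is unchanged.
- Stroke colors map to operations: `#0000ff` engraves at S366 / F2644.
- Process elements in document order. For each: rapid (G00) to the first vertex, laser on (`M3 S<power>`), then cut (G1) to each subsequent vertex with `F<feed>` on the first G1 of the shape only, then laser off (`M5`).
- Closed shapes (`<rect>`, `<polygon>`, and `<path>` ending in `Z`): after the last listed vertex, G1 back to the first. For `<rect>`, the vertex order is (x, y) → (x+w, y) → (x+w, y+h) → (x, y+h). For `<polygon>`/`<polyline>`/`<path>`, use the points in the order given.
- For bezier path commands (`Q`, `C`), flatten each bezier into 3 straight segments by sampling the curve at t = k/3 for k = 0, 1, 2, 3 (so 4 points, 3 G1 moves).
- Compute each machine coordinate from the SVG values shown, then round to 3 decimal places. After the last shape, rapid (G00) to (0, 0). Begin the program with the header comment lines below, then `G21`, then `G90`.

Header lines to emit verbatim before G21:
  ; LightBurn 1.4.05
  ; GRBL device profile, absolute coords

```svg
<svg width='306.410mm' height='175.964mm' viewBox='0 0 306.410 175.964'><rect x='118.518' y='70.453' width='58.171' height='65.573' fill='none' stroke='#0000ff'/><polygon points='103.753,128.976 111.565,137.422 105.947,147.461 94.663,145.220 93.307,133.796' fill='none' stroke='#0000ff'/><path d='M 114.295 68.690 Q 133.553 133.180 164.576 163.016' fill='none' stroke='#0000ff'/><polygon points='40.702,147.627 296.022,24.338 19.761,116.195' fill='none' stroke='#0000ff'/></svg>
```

; LightBurn 1.4.05
; GRBL device profile, absolute coords
G21
G90
G00 X118.518 Y105.511
M3 S366
G1 X176.689 Y105.511 F2644
G1 X176.689 Y39.938
G1 X118.518 Y39.938
G1 X118.518 Y105.511
M5
G00 X103.753 Y46.988
M3 S366
G1 X111.565 Y38.542 F2644
G1 X105.947 Y28.503
G1 X94.663 Y30.744
G1 X93.307 Y42.168
G1 X103.753 Y46.988
M5
G00 X114.295 Y107.274
M3 S366
G1 X128.441 Y68.131 F2644
G1 X145.201 Y36.689
G1 X164.576 Y12.948
M5
G00 X40.702 Y28.337
M3 S366
G1 X296.022 Y151.626 F2644
G1 X19.761 Y59.769
G1 X40.702 Y28.337
M5
G00 X0.000 Y0.000

1 u = 1 mm; y_m = 175.964 − y.

[1] `<rect>` rectangle, #0000ff→engrave S366 F2644: (118.518,105.511) → (176.689,105.511) → (176.689,39.938) → (118.518,39.938) → (118.518,105.511) (closed)

[2] `<polygon>` regular polygon, #0000ff→engrave S366 F2644: (103.753,46.988) → (111.565,38.542) → (105.947,28.503) → (94.663,30.744) → (93.307,42.168) → (103.753,46.988) (closed)

[3] `<path>` quadratic bezier, #0000ff→engrave S366 F2644: (114.295,107.274) → (128.441,68.131) → (145.201,36.689) → (164.576,12.948)

[4] `<polygon>` closed polygon, #0000ff→engrave S366 F2644: (40.702,28.337) → (296.022,151.626) → (19.761,59.769) → (40.702,28.337) (closed)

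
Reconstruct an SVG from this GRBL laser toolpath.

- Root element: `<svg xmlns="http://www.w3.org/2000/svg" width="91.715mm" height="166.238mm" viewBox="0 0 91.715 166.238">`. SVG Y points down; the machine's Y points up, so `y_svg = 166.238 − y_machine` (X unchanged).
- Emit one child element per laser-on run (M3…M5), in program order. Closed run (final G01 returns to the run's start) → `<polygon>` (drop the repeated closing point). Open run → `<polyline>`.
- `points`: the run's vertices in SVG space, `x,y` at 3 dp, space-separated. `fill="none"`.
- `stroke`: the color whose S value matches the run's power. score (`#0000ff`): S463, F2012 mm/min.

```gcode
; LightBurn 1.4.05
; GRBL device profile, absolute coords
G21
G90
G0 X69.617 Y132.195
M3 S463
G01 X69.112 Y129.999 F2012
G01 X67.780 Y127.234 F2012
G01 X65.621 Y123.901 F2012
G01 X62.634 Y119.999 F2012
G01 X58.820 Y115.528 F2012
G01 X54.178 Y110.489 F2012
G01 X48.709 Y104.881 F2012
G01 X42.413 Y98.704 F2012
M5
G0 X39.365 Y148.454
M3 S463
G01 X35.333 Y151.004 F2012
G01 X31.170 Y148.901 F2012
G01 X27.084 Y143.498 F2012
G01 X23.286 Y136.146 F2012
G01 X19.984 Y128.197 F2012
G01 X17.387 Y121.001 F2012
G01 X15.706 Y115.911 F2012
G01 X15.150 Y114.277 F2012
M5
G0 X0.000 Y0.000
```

<svg xmlns="http://www.w3.org/2000/svg" width="91.715mm" height="166.238mm" viewBox="0 0 91.715 166.238">
  <polyline points="69.617,34.043 69.112,36.239 67.780,39.004 65.621,42.337 62.634,46.239 58.820,50.710 54.178,55.749 48.709,61.357 42.413,67.534" fill="none" stroke="#0000ff"/>
  <polyline points="39.365,17.784 35.333,15.234 31.170,17.337 27.084,22.740 23.286,30.092 19.984,38.041 17.387,45.237 15.706,50.327 15.150,51.961" fill="none" stroke="#0000ff"/>
</svg>

Machine Y-up, SVG Y-down with viewBox height 166.238, so y_svg = 166.238 − y_machine; X carries over. Every run uses S463, so all elements get stroke `#0000ff` (score).

Run 1: The run is open, so emit a `<polyline>` with points (Y-flipped): 69.617,34.043 69.112,36.239 67.780,39.004 65.621,42.337 62.634,46.239 58.820,50.710 54.178,55.749 48.709,61.357 42.413,67.534.

Run 2: The run is open, so emit a `<polyline>` with points (Y-flipped): 39.365,17.784 35.333,15.234 31.170,17.337 27.084,22.740 23.286,30.092 19.984,38.041 17.387,45.237 15.706,50.327 15.150,51.961.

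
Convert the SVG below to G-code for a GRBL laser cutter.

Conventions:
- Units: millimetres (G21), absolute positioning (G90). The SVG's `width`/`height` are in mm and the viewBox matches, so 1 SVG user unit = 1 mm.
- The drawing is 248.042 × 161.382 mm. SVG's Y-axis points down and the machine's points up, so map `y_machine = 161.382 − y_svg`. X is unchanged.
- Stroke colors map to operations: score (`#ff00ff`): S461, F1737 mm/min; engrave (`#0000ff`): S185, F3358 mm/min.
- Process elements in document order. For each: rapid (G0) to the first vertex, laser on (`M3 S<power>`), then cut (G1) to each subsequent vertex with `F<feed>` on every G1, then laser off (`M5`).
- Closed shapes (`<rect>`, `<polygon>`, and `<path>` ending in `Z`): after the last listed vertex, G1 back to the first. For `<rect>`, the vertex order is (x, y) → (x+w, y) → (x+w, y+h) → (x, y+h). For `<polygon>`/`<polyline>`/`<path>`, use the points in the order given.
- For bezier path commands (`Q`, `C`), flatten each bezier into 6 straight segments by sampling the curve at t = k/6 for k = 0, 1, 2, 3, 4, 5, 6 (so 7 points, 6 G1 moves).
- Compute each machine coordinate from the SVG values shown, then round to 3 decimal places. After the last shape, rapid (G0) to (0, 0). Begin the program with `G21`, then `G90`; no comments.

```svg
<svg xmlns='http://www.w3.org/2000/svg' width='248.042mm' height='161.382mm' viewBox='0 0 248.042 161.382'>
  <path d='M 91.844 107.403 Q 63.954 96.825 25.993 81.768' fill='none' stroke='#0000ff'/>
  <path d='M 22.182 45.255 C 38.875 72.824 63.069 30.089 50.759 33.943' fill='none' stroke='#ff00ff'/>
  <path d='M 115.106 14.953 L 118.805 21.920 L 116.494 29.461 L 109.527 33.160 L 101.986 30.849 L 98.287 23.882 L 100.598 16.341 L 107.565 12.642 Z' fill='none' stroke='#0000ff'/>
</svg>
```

G21
G90
G0 X91.844 Y53.979
M3 S185
G1 X82.268 Y57.629 F3358
G1 X72.132 Y61.529 F3358
G1 X61.436 Y65.677 F3358
G1 X50.181 Y70.074 F3358
G1 X38.367 Y74.719 F3358
G1 X25.993 Y79.614 F3358
M5
G0 X22.182 Y116.127
M3 S461
G1 X30.950 Y107.660 F1737
G1 X39.746 Y107.663 F1737
G1 X47.347 Y112.890 F1737
G1 X52.531 Y120.093 F1737
G1 X54.076 Y126.025 F1737
G1 X50.759 Y127.439 F1737
M5
G0 X115.106 Y146.429
M3 S185
G1 X118.805 Y139.462 F3358
G1 X116.494 Y131.921 F3358
G1 X109.527 Y128.222 F3358
G1 X101.986 Y130.533 F3358
G1 X98.287 Y137.500 F3358
G1 X100.598 Y145.041 F3358
G1 X107.565 Y148.740 F3358
G1 X115.106 Y146.429 F3358
M5
G0 X0.000 Y0.000

viewBox `0 0 248.042 161.382` with mm width/height → 1 unit = 1 mm. Flip: y_m = 161.382 − y_svg.

**Shape 1** — `<path>` quadratic bezier, stroke `#0000ff` → engrave (S185, F3358). Control points (SVG): P0=(91.844,107.403), P1=(63.954,96.825), P2=(25.993,81.768); sampled at t=k/6. Machine vertices: (91.844,53.979) → (82.268,57.629) → (72.132,61.529) → (61.436,65.677) → (50.181,70.074) → (38.367,74.719) → (25.993,79.614). Open path.

**Shape 2** — `<path>` cubic bezier, stroke `#ff00ff` → score (S461, F1737). Control points (SVG): P0=(22.182,45.255), P1=(38.875,72.824), P2=(63.069,30.089), P3=(50.759,33.943); sampled at t=k/6. Machine vertices: (22.182,116.127) → (30.950,107.660) → (39.746,107.663) → (47.347,112.890) → (52.531,120.093) → (54.076,126.025) → (50.759,127.439). Open path.

**Shape 3** — `<path>` regular polygon, stroke `#0000ff` → engrave (S185, F3358). Machine vertices: (115.106,146.429) → (118.805,139.462) → (116.494,131.921) → (109.527,128.222) → (101.986,130.533) → (98.287,137.500) → (100.598,145.041) → (107.565,148.740) → (115.106,146.429). Closed: final G1 returns to the first vertex.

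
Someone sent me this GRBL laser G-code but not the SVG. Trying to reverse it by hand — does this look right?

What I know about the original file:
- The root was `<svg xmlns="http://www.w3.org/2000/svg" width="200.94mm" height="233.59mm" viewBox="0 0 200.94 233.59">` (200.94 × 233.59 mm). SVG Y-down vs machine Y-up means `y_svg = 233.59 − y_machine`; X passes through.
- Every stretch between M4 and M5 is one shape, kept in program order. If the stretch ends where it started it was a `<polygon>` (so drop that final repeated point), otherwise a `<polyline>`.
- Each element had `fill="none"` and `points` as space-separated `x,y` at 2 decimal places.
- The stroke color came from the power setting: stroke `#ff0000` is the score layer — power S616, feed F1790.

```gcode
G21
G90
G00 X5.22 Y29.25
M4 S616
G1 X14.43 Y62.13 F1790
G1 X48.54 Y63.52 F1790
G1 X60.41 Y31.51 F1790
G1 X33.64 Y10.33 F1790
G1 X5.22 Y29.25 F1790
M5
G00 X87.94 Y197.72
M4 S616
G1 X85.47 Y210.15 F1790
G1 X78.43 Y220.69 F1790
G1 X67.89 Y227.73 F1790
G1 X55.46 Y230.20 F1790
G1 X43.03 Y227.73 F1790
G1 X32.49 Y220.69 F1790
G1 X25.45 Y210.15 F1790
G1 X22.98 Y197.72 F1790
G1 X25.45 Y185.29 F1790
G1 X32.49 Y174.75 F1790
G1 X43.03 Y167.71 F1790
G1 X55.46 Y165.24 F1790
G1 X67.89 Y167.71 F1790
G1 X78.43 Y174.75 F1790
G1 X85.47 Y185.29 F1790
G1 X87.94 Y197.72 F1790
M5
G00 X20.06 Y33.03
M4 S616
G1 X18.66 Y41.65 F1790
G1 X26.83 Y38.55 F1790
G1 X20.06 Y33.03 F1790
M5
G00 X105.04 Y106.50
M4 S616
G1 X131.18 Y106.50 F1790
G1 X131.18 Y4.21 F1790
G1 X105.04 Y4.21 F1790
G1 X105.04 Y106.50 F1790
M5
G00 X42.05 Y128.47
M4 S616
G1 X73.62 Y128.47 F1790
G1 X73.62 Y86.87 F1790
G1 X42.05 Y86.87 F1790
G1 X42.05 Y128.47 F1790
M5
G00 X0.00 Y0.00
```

<svg xmlns="http://www.w3.org/2000/svg" width="200.94mm" height="233.59mm" viewBox="0 0 200.94 233.59">
  <polygon points="5.22,204.34 14.43,171.46 48.54,170.07 60.41,202.08 33.64,223.26" fill="none" stroke="#ff0000"/>
  <polygon points="87.94,35.87 85.47,23.44 78.43,12.90 67.89,5.86 55.46,3.39 43.03,5.86 32.49,12.90 25.45,23.44 22.98,35.87 25.45,48.30 32.49,58.84 43.03,65.88 55.46,68.35 67.89,65.88 78.43,58.84 85.47,48.30" fill="none" stroke="#ff0000"/>
  <polygon points="20.06,200.56 18.66,191.94 26.83,195.04" fill="none" stroke="#ff0000"/>
  <polygon points="105.04,127.09 131.18,127.09 131.18,229.38 105.04,229.38" fill="none" stroke="#ff0000"/>
  <polygon points="42.05,105.12 73.62,105.12 73.62,146.72 42.05,146.72" fill="none" stroke="#ff0000"/>
</svg>

Machine Y-up, SVG Y-down with viewBox height 233.59, so y_svg = 233.59 − y_machine; X carries over. Every run uses S616, so all elements get stroke `#ff0000` (score).

Run 1: The run returns to its start, so emit a `<polygon>` with points (Y-flipped): 5.22,204.34 14.43,171.46 48.54,170.07 60.41,202.08 33.64,223.26.

Run 2: The run returns to its start, so emit a `<polygon>` with points (Y-flipped): 87.94,35.87 85.47,23.44 78.43,12.90 67.89,5.86 55.46,3.39 43.03,5.86 32.49,12.90 25.45,23.44 22.98,35.87 25.45,48.30 32.49,58.84 43.03,65.88 55.46,68.35 67.89,65.88 78.43,58.84 85.47,48.30.

Run 3: The run returns to its start, so emit a `<polygon>` with points (Y-flipped): 20.06,200.56 18.66,191.94 26.83,195.04.

Run 4: The run returns to its start, so emit a `<polygon>` with points (Y-flipped): 105.04,127.09 131.18,127.09 131.18,229.38 105.04,229.38.

Run 5: The run returns to its start, so emit a `<polygon>` with points (Y-flipped): 42.05,105.12 73.62,105.12 73.62,146.72 42.05,146.72.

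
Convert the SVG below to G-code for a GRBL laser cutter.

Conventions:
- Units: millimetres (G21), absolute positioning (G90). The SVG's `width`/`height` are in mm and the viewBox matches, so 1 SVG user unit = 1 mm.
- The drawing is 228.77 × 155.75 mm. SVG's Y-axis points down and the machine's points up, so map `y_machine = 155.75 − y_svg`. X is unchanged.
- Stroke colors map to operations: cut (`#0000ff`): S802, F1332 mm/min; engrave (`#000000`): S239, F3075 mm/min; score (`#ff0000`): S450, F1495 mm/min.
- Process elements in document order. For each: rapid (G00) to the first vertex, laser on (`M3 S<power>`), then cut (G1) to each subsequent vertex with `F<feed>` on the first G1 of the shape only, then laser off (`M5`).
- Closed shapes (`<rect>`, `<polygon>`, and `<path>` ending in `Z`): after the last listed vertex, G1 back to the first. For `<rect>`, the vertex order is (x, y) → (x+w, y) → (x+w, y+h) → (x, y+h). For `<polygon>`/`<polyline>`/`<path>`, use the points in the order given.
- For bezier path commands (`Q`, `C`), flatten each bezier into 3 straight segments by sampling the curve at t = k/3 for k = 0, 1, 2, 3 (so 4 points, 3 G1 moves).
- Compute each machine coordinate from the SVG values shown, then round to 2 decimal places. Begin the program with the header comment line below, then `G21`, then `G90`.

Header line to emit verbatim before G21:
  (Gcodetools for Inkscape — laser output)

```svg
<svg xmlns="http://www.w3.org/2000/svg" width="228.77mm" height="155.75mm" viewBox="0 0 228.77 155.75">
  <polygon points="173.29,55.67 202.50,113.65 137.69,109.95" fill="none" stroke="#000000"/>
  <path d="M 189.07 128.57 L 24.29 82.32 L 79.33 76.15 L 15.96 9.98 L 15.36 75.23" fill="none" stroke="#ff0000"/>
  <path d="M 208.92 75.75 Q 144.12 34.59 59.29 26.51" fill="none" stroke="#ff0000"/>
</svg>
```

1 u = 1 mm; y_m = 155.75 − y.

[1] `<polygon>` regular polygon, #000000→engrave S239 F3075: (173.29,100.08) → (202.50,42.10) → (137.69,45.80) → (173.29,100.08) (closed)

[2] `<path>` open polyline, #ff0000→score S450 F1495: (189.07,27.18) → (24.29,73.43) → (79.33,79.60) → (15.96,145.77) → (15.36,80.52)

[3] `<path>` quadratic bezier, #ff0000→score S450 F1495: (208.92,80.00) → (163.49,103.76) → (113.62,120.18) → (59.29,129.24)

(Gcodetools for Inkscape — laser output)
G21
G90
G00 X173.29 Y100.08
M3 S239
G1 X202.50 Y42.10 F3075
G1 X137.69 Y45.80
G1 X173.29 Y100.08
M5
G00 X189.07 Y27.18
M3 S450
G1 X24.29 Y73.43 F1495
G1 X79.33 Y79.60
G1 X15.96 Y145.77
G1 X15.36 Y80.52
M5
G00 X208.92 Y80.00
M3 S450
G1 X163.49 Y103.76 F1495
G1 X113.62 Y120.18
G1 X59.29 Y129.24
M5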